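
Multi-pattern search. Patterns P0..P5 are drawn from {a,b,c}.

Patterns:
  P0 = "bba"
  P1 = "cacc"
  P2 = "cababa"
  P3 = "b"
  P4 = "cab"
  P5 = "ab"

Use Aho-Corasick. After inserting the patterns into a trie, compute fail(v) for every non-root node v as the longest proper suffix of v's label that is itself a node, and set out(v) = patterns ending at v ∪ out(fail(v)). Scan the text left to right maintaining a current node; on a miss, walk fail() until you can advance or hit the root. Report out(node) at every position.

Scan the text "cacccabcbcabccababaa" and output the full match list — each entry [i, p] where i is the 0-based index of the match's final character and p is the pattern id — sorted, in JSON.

Construct AC machine:
Trie nodes:
  n0 'ε': a→12 b→1 c→4
  n1 'b': b→2  ←P3
  n2 'bb': a→3
  n3 'bba': ·  ←P0
  n4 'c': a→5
  n5 'ca': b→8 c→6
  n6 'cac': c→7
  n7 'cacc': ·  ←P1
  n8 'cab': a→9  ←P4
  n9 'caba': b→10
  n10 'cabab': a→11
  n11 'cababa': ·  ←P2
  n12 'a': b→13
  n13 'ab': ·  ←P5

Failure links (BFS by depth):
  fail(1) 'b': from fail(0)=0 chase 'b': 0 ⇒ 0;  out={3}∪out(0)={3}
  fail(4) 'c': from fail(0)=0 chase 'c': 0 ⇒ 0;  out=∅∪out(0)=∅
  fail(12) 'a': from fail(0)=0 chase 'a': 0 ⇒ 0;  out=∅∪out(0)=∅
  fail(2) 'bb': from fail(1)=0 chase 'b': 0 ⇒ 1;  out=∅∪out(1)={3}
  fail(5) 'ca': from fail(4)=0 chase 'a': 0 ⇒ 12;  out=∅∪out(12)=∅
  fail(13) 'ab': from fail(12)=0 chase 'b': 0 ⇒ 1;  out={5}∪out(1)={3,5}
  fail(3) 'bba': from fail(2)=1 chase 'a': 1→0 ⇒ 12;  out={0}∪out(12)={0}
  fail(6) 'cac': from fail(5)=12 chase 'c': 12→0 ⇒ 4;  out=∅∪out(4)=∅
  fail(8) 'cab': from fail(5)=12 chase 'b': 12 ⇒ 13;  out={4}∪out(13)={3,4,5}
  fail(7) 'cacc': from fail(6)=4 chase 'c': 4→0 ⇒ 4;  out={1}∪out(4)={1}
  fail(9) 'caba': from fail(8)=13 chase 'a': 13→1→0 ⇒ 12;  out=∅∪out(12)=∅
  fail(10) 'cabab': from fail(9)=12 chase 'b': 12 ⇒ 13;  out=∅∪out(13)={3,5}
  fail(11) 'cababa': from fail(10)=13 chase 'a': 13→1→0 ⇒ 12;  out={2}∪out(12)={2}

Run:
pos 0 'c': at 4
pos 1 'a': at 5
pos 2 'c': at 6
pos 3 'c': at 7  emit P1@[0:3]
pos 4 'c': at 4 (via fail)
pos 5 'a': at 5
pos 6 'b': at 8  emit P3@[6:6],P4@[4:6],P5@[5:6]
pos 7 'c': at 4 (via fail)
pos 8 'b': at 1 (via fail)  emit P3@[8:8]
pos 9 'c': at 4 (via fail)
pos 10 'a': at 5
pos 11 'b': at 8  emit P3@[11:11],P4@[9:11],P5@[10:11]
pos 12 'c': at 4 (via fail)
pos 13 'c': at 4 (via fail)
pos 14 'a': at 5
pos 15 'b': at 8  emit P3@[15:15],P4@[13:15],P5@[14:15]
pos 16 'a': at 9
pos 17 'b': at 10  emit P3@[17:17],P5@[16:17]
pos 18 'a': at 11  emit P2@[13:18]
pos 19 'a': at 12 (via fail)

Result: [[3,1],[6,3],[6,4],[6,5],[8,3],[11,3],[11,4],[11,5],[15,3],[15,4],[15,5],[17,3],[17,5],[18,2]]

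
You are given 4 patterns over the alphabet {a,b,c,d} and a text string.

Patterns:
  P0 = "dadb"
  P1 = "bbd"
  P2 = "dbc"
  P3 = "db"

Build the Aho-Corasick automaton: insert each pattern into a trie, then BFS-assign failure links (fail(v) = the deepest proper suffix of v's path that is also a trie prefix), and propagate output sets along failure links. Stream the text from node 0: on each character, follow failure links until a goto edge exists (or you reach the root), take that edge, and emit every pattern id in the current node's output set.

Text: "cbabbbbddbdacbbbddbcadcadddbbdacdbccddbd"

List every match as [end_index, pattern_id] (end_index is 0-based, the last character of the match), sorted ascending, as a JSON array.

Construct AC machine:
Trie (insert patterns):
  0='ε' goto b→5 d→1
  1='d' goto a→2 b→8
  2='da' goto d→3
  3='dad' goto b→4
  4='dadb' goto ·  [P0 ends]
  5='b' goto b→6
  6='bb' goto d→7
  7='bbd' goto ·  [P1 ends]
  8='db' goto c→9  [P3 ends]
  9='dbc' goto ·  [P2 ends]

BFS fail/out derivation:
  fail(1) 'd': from fail(0)=0 chase 'd': 0 ⇒ 0;  out=∅∪out(0)=∅
  fail(5) 'b': from fail(0)=0 chase 'b': 0 ⇒ 0;  out=∅∪out(0)=∅
  fail(2) 'da': from fail(1)=0 chase 'a': 0 ⇒ 0;  out=∅∪out(0)=∅
  fail(6) 'bb': from fail(5)=0 chase 'b': 0 ⇒ 5;  out=∅∪out(5)=∅
  fail(8) 'db': from fail(1)=0 chase 'b': 0 ⇒ 5;  out={3}∪out(5)={3}
  fail(3) 'dad': from fail(2)=0 chase 'd': 0 ⇒ 1;  out=∅∪out(1)=∅
  fail(7) 'bbd': from fail(6)=5 chase 'd': 5→0 ⇒ 1;  out={1}∪out(1)={1}
  fail(9) 'dbc': from fail(8)=5 chase 'c': 5→0 ⇒ 0;  out={2}∪out(0)={2}
  fail(4) 'dadb': from fail(3)=1 chase 'b': 1 ⇒ 8;  out={0}∪out(8)={0,3}

Scan:
i=0 'c': node 0→0
i=1 'b': node 0→5
i=2 'a': node 5→0 (via fail)
i=3 'b': node 0→5
i=4 'b': node 5→6
i=5 'b': node 6→6 (via fail)
i=6 'b': node 6→6 (via fail)
i=7 'd': node 6→7  → match P1@[5:7]
i=8 'd': node 7→1 (via fail)
i=9 'b': node 1→8  → match P3@[8:9]
i=10 'd': node 8→1 (via fail)
i=11 'a': node 1→2
i=12 'c': node 2→0 (via fail)
i=13 'b': node 0→5
i=14 'b': node 5→6
i=15 'b': node 6→6 (via fail)
i=16 'd': node 6→7  → match P1@[14:16]
i=17 'd': node 7→1 (via fail)
i=18 'b': node 1→8  → match P3@[17:18]
i=19 'c': node 8→9  → match P2@[17:19]
i=20 'a': node 9→0 (via fail)
i=21 'd': node 0→1
i=22 'c': node 1→0 (via fail)
i=23 'a': node 0→0
i=24 'd': node 0→1
i=25 'd': node 1→1 (via fail)
i=26 'd': node 1→1 (via fail)
i=27 'b': node 1→8  → match P3@[26:27]
i=28 'b': node 8→6 (via fail)
i=29 'd': node 6→7  → match P1@[27:29]
i=30 'a': node 7→2 (via fail)
i=31 'c': node 2→0 (via fail)
i=32 'd': node 0→1
i=33 'b': node 1→8  → match P3@[32:33]
i=34 'c': node 8→9  → match P2@[32:34]
i=35 'c': node 9→0 (via fail)
i=36 'd': node 0→1
i=37 'd': node 1→1 (via fail)
i=38 'b': node 1→8  → match P3@[37:38]
i=39 'd': node 8→1 (via fail)

All matches (sorted): [[7,1],[9,3],[16,1],[18,3],[19,2],[27,3],[29,1],[33,3],[34,2],[38,3]]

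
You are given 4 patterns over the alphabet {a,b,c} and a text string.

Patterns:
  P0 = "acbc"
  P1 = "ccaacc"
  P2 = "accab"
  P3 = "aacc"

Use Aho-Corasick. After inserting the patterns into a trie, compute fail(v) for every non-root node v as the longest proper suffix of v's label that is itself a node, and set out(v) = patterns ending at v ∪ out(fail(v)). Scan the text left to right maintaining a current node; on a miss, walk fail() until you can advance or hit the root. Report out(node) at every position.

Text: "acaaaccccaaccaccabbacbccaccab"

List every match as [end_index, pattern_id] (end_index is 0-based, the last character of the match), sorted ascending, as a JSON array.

Build automaton:
Trie (insert patterns):
  0='ε' goto a→1 c→5
  1='a' goto a→14 c→2
  2='ac' goto b→3 c→11
  3='acb' goto c→4
  4='acbc' goto ·  ←P0
  5='c' goto c→6
  6='cc' goto a→7
  7='cca' goto a→8
  8='ccaa' goto c→9
  9='ccaac' goto c→10
  10='ccaacc' goto ·  ←P1
  11='acc' goto a→12
  12='acca' goto b→13
  13='accab' goto ·  ←P2
  14='aa' goto c→15
  15='aac' goto c→16
  16='aacc' goto ·  ←P3

Failure links (BFS by depth):
  fail(1) 'a': from fail(0)=0 chase 'a': 0 ⇒ 0;  out=∅∪out(0)=∅
  fail(5) 'c': from fail(0)=0 chase 'c': 0 ⇒ 0;  out=∅∪out(0)=∅
  fail(2) 'ac': from fail(1)=0 chase 'c': 0 ⇒ 5;  out=∅∪out(5)=∅
  fail(6) 'cc': from fail(5)=0 chase 'c': 0 ⇒ 5;  out=∅∪out(5)=∅
  fail(14) 'aa': from fail(1)=0 chase 'a': 0 ⇒ 1;  out=∅∪out(1)=∅
  fail(3) 'acb': from fail(2)=5 chase 'b': 5→0 ⇒ 0;  out=∅∪out(0)=∅
  fail(7) 'cca': from fail(6)=5 chase 'a': 5→0 ⇒ 1;  out=∅∪out(1)=∅
  fail(11) 'acc': from fail(2)=5 chase 'c': 5 ⇒ 6;  out=∅∪out(6)=∅
  fail(15) 'aac': from fail(14)=1 chase 'c': 1 ⇒ 2;  out=∅∪out(2)=∅
  fail(4) 'acbc': from fail(3)=0 chase 'c': 0 ⇒ 5;  out={0}∪out(5)={0}
  fail(8) 'ccaa': from fail(7)=1 chase 'a': 1 ⇒ 14;  out=∅∪out(14)=∅
  fail(12) 'acca': from fail(11)=6 chase 'a': 6 ⇒ 7;  out=∅∪out(7)=∅
  fail(16) 'aacc': from fail(15)=2 chase 'c': 2 ⇒ 11;  out={3}∪out(11)={3}
  fail(9) 'ccaac': from fail(8)=14 chase 'c': 14 ⇒ 15;  out=∅∪out(15)=∅
  fail(13) 'accab': from fail(12)=7 chase 'b': 7→1→0 ⇒ 0;  out={2}∪out(0)={2}
  fail(10) 'ccaacc': from fail(9)=15 chase 'c': 15 ⇒ 16;  out={1}∪out(16)={1,3}

Scan:
pos 0 'a': at 1
pos 1 'c': at 2
pos 2 'a': at 1 (fail-walked)
pos 3 'a': at 14
pos 4 'a': at 14 (fail-walked)
pos 5 'c': at 15
pos 6 'c': at 16  ** P3@[3:6]
pos 7 'c': at 6 (fail-walked)
pos 8 'c': at 6 (fail-walked)
pos 9 'a': at 7
pos 10 'a': at 8
pos 11 'c': at 9
pos 12 'c': at 10  ** P1@[7:12],P3@[9:12]
pos 13 'a': at 12 (fail-walked)
pos 14 'c': at 2 (fail-walked)
pos 15 'c': at 11
pos 16 'a': at 12
pos 17 'b': at 13  ** P2@[13:17]
pos 18 'b': at 0 (fail-walked)
pos 19 'a': at 1
pos 20 'c': at 2
pos 21 'b': at 3
pos 22 'c': at 4  ** P0@[19:22]
pos 23 'c': at 6 (fail-walked)
pos 24 'a': at 7
pos 25 'c': at 2 (fail-walked)
pos 26 'c': at 11
pos 27 'a': at 12
pos 28 'b': at 13  ** P2@[24:28]

Result: [[6,3],[12,1],[12,3],[17,2],[22,0],[28,2]]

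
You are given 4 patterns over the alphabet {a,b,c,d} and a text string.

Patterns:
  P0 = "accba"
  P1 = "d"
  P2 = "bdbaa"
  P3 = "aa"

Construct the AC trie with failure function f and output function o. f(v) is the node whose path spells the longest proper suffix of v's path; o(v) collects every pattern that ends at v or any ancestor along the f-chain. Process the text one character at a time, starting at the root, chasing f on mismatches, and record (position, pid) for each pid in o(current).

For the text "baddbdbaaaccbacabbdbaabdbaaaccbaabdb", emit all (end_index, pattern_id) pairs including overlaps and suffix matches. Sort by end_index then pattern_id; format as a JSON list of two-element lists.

Build:
Trie (insert patterns):
  n0 'ε': a→1 b→7 d→6
  n1 'a': a→12 c→2
  n2 'ac': c→3
  n3 'acc': b→4
  n4 'accb': a→5
  n5 'accba': ·  [P0 ends]
  n6 'd': ·  [P1 ends]
  n7 'b': d→8
  n8 'bd': b→9
  n9 'bdb': a→10
  n10 'bdba': a→11
  n11 'bdbaa': ·  [P2 ends]
  n12 'aa': ·  [P3 ends]

BFS fail/out derivation:
  n1('a'): parent n0 fail=0; on 'a' 0 → fail=0;  out ∅∪∅=∅
  n6('d'): parent n0 fail=0; on 'd' 0 → fail=0;  out {1}∪∅={1}
  n7('b'): parent n0 fail=0; on 'b' 0 → fail=0;  out ∅∪∅=∅
  n2('ac'): parent n1 fail=0; on 'c' 0 → fail=0;  out ∅∪∅=∅
  n8('bd'): parent n7 fail=0; on 'd' 0 → fail=6;  out ∅∪{1}={1}
  n12('aa'): parent n1 fail=0; on 'a' 0 → fail=1;  out {3}∪∅={3}
  n3('acc'): parent n2 fail=0; on 'c' 0 → fail=0;  out ∅∪∅=∅
  n9('bdb'): parent n8 fail=6; on 'b' 6→0 → fail=7;  out ∅∪∅=∅
  n4('accb'): parent n3 fail=0; on 'b' 0 → fail=7;  out ∅∪∅=∅
  n10('bdba'): parent n9 fail=7; on 'a' 7→0 → fail=1;  out ∅∪∅=∅
  n5('accba'): parent n4 fail=7; on 'a' 7→0 → fail=1;  out {0}∪∅={0}
  n11('bdbaa'): parent n10 fail=1; on 'a' 1 → fail=12;  out {2}∪{3}={2,3}

Text stream:
[0] read 'b'  n0⇒n7
[1] read 'a'  n7⇒n1 ·f
[2] read 'd'  n1⇒n6 ·f  emit P1@[2:2]
[3] read 'd'  n6⇒n6 ·f  emit P1@[3:3]
[4] read 'b'  n6⇒n7 ·f
[5] read 'd'  n7⇒n8  emit P1@[5:5]
[6] read 'b'  n8⇒n9
[7] read 'a'  n9⇒n10
[8] read 'a'  n10⇒n11  emit P2@[4:8],P3@[7:8]
[9] read 'a'  n11⇒n12 ·f  emit P3@[8:9]
[10] read 'c'  n12⇒n2 ·f
[11] read 'c'  n2⇒n3
[12] read 'b'  n3⇒n4
[13] read 'a'  n4⇒n5  emit P0@[9:13]
[14] read 'c'  n5⇒n2 ·f
[15] read 'a'  n2⇒n1 ·f
[16] read 'b'  n1⇒n7 ·f
[17] read 'b'  n7⇒n7 ·f
[18] read 'd'  n7⇒n8  emit P1@[18:18]
[19] read 'b'  n8⇒n9
[20] read 'a'  n9⇒n10
[21] read 'a'  n10⇒n11  emit P2@[17:21],P3@[20:21]
[22] read 'b'  n11⇒n7 ·f
[23] read 'd'  n7⇒n8  emit P1@[23:23]
[24] read 'b'  n8⇒n9
[25] read 'a'  n9⇒n10
[26] read 'a'  n10⇒n11  emit P2@[22:26],P3@[25:26]
[27] read 'a'  n11⇒n12 ·f  emit P3@[26:27]
[28] read 'c'  n12⇒n2 ·f
[29] read 'c'  n2⇒n3
[30] read 'b'  n3⇒n4
[31] read 'a'  n4⇒n5  emit P0@[27:31]
[32] read 'a'  n5⇒n12 ·f  emit P3@[31:32]
[33] read 'b'  n12⇒n7 ·f
[34] read 'd'  n7⇒n8  emit P1@[34:34]
[35] read 'b'  n8⇒n9

Matches: [[2,1],[3,1],[5,1],[8,2],[8,3],[9,3],[13,0],[18,1],[21,2],[21,3],[23,1],[26,2],[26,3],[27,3],[31,0],[32,3],[34,1]]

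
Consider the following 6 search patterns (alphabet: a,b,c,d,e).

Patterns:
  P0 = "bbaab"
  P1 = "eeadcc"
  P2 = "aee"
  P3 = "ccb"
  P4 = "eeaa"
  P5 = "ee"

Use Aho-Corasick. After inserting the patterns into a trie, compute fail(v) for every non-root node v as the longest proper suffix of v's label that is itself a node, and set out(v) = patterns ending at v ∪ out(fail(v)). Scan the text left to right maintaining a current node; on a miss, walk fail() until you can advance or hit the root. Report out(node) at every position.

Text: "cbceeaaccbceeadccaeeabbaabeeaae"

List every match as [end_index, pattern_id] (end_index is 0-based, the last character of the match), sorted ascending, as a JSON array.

Build:
Trie nodes:
  0='ε' goto a→12 b→1 c→15 e→6
  1='b' goto b→2
  2='bb' goto a→3
  3='bba' goto a→4
  4='bbaa' goto b→5
  5='bbaab' goto ·  [P0 ends]
  6='e' goto e→7
  7='ee' goto a→8  [P5 ends]
  8='eea' goto a→18 d→9
  9='eead' goto c→10
  10='eeadc' goto c→11
  11='eeadcc' goto ·  [P1 ends]
  12='a' goto e→13
  13='ae' goto e→14
  14='aee' goto ·  [P2 ends]
  15='c' goto c→16
  16='cc' goto b→17
  17='ccb' goto ·  [P3 ends]
  18='eeaa' goto ·  [P4 ends]

BFS fail/out derivation:
  n1('b'): parent n0 fail=0; on 'b' 0 → fail=0;  out ∅∪∅=∅
  n6('e'): parent n0 fail=0; on 'e' 0 → fail=0;  out ∅∪∅=∅
  n12('a'): parent n0 fail=0; on 'a' 0 → fail=0;  out ∅∪∅=∅
  n15('c'): parent n0 fail=0; on 'c' 0 → fail=0;  out ∅∪∅=∅
  n2('bb'): parent n1 fail=0; on 'b' 0 → fail=1;  out ∅∪∅=∅
  n7('ee'): parent n6 fail=0; on 'e' 0 → fail=6;  out {5}∪∅={5}
  n13('ae'): parent n12 fail=0; on 'e' 0 → fail=6;  out ∅∪∅=∅
  n16('cc'): parent n15 fail=0; on 'c' 0 → fail=15;  out ∅∪∅=∅
  n3('bba'): parent n2 fail=1; on 'a' 1→0 → fail=12;  out ∅∪∅=∅
  n8('eea'): parent n7 fail=6; on 'a' 6→0 → fail=12;  out ∅∪∅=∅
  n14('aee'): parent n13 fail=6; on 'e' 6 → fail=7;  out {2}∪{5}={2,5}
  n17('ccb'): parent n16 fail=15; on 'b' 15→0 → fail=1;  out {3}∪∅={3}
  n4('bbaa'): parent n3 fail=12; on 'a' 12→0 → fail=12;  out ∅∪∅=∅
  n9('eead'): parent n8 fail=12; on 'd' 12→0 → fail=0;  out ∅∪∅=∅
  n18('eeaa'): parent n8 fail=12; on 'a' 12→0 → fail=12;  out {4}∪∅={4}
  n5('bbaab'): parent n4 fail=12; on 'b' 12→0 → fail=1;  out {0}∪∅={0}
  n10('eeadc'): parent n9 fail=0; on 'c' 0 → fail=15;  out ∅∪∅=∅
  n11('eeadcc'): parent n10 fail=15; on 'c' 15 → fail=16;  out {1}∪∅={1}

Run:
i=0 'c': node 0→15
i=1 'b': node 15→1 ·f
i=2 'c': node 1→15 ·f
i=3 'e': node 15→6 ·f
i=4 'e': node 6→7  emit P5@[3:4]
i=5 'a': node 7→8
i=6 'a': node 8→18  emit P4@[3:6]
i=7 'c': node 18→15 ·f
i=8 'c': node 15→16
i=9 'b': node 16→17  emit P3@[7:9]
i=10 'c': node 17→15 ·f
i=11 'e': node 15→6 ·f
i=12 'e': node 6→7  emit P5@[11:12]
i=13 'a': node 7→8
i=14 'd': node 8→9
i=15 'c': node 9→10
i=16 'c': node 10→11  emit P1@[11:16]
i=17 'a': node 11→12 ·f
i=18 'e': node 12→13
i=19 'e': node 13→14  emit P2@[17:19],P5@[18:19]
i=20 'a': node 14→8 ·f
i=21 'b': node 8→1 ·f
i=22 'b': node 1→2
i=23 'a': node 2→3
i=24 'a': node 3→4
i=25 'b': node 4→5  emit P0@[21:25]
i=26 'e': node 5→6 ·f
i=27 'e': node 6→7  emit P5@[26:27]
i=28 'a': node 7→8
i=29 'a': node 8→18  emit P4@[26:29]
i=30 'e': node 18→13 ·f

Matches: [[4,5],[6,4],[9,3],[12,5],[16,1],[19,2],[19,5],[25,0],[27,5],[29,4]]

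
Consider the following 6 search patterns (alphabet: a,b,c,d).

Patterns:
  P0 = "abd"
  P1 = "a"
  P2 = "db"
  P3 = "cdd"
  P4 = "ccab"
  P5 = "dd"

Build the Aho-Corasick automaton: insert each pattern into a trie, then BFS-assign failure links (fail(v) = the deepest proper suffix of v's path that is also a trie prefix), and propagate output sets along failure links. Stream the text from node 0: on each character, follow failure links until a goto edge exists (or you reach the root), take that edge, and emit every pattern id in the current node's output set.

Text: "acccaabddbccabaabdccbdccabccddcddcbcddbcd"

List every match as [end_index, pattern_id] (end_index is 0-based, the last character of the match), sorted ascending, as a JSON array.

Build automaton:
Trie (insert patterns):
  0='ε' goto a→1 c→6 d→4
  1='a' goto b→2  ←P1
  2='ab' goto d→3
  3='abd' goto ·  ←P0
  4='d' goto b→5 d→12
  5='db' goto ·  ←P2
  6='c' goto c→9 d→7
  7='cd' goto d→8
  8='cdd' goto ·  ←P3
  9='cc' goto a→10
  10='cca' goto b→11
  11='ccab' goto ·  ←P4
  12='dd' goto ·  ←P5

BFS fail/out derivation:
  fail(1) 'a': from fail(0)=0 chase 'a': 0 ⇒ 0;  out={1}∪out(0)={1}
  fail(4) 'd': from fail(0)=0 chase 'd': 0 ⇒ 0;  out=∅∪out(0)=∅
  fail(6) 'c': from fail(0)=0 chase 'c': 0 ⇒ 0;  out=∅∪out(0)=∅
  fail(2) 'ab': from fail(1)=0 chase 'b': 0 ⇒ 0;  out=∅∪out(0)=∅
  fail(5) 'db': from fail(4)=0 chase 'b': 0 ⇒ 0;  out={2}∪out(0)={2}
  fail(7) 'cd': from fail(6)=0 chase 'd': 0 ⇒ 4;  out=∅∪out(4)=∅
  fail(9) 'cc': from fail(6)=0 chase 'c': 0 ⇒ 6;  out=∅∪out(6)=∅
  fail(12) 'dd': from fail(4)=0 chase 'd': 0 ⇒ 4;  out={5}∪out(4)={5}
  fail(3) 'abd': from fail(2)=0 chase 'd': 0 ⇒ 4;  out={0}∪out(4)={0}
  fail(8) 'cdd': from fail(7)=4 chase 'd': 4 ⇒ 12;  out={3}∪out(12)={3,5}
  fail(10) 'cca': from fail(9)=6 chase 'a': 6→0 ⇒ 1;  out=∅∪out(1)={1}
  fail(11) 'ccab': from fail(10)=1 chase 'b': 1 ⇒ 2;  out={4}∪out(2)={4}

Run:
[0] read 'a'  n0⇒n1  emit P1@[0:0]
[1] read 'c'  n1⇒n6 (fail-walked)
[2] read 'c'  n6⇒n9
[3] read 'c'  n9⇒n9 (fail-walked)
[4] read 'a'  n9⇒n10  emit P1@[4:4]
[5] read 'a'  n10⇒n1 (fail-walked)  emit P1@[5:5]
[6] read 'b'  n1⇒n2
[7] read 'd'  n2⇒n3  emit P0@[5:7]
[8] read 'd'  n3⇒n12 (fail-walked)  emit P5@[7:8]
[9] read 'b'  n12⇒n5 (fail-walked)  emit P2@[8:9]
[10] read 'c'  n5⇒n6 (fail-walked)
[11] read 'c'  n6⇒n9
[12] read 'a'  n9⇒n10  emit P1@[12:12]
[13] read 'b'  n10⇒n11  emit P4@[10:13]
[14] read 'a'  n11⇒n1 (fail-walked)  emit P1@[14:14]
[15] read 'a'  n1⇒n1 (fail-walked)  emit P1@[15:15]
[16] read 'b'  n1⇒n2
[17] read 'd'  n2⇒n3  emit P0@[15:17]
[18] read 'c'  n3⇒n6 (fail-walked)
[19] read 'c'  n6⇒n9
[20] read 'b'  n9⇒n0 (fail-walked)
[21] read 'd'  n0⇒n4
[22] read 'c'  n4⇒n6 (fail-walked)
[23] read 'c'  n6⇒n9
[24] read 'a'  n9⇒n10  emit P1@[24:24]
[25] read 'b'  n10⇒n11  emit P4@[22:25]
[26] read 'c'  n11⇒n6 (fail-walked)
[27] read 'c'  n6⇒n9
[28] read 'd'  n9⇒n7 (fail-walked)
[29] read 'd'  n7⇒n8  emit P3@[27:29],P5@[28:29]
[30] read 'c'  n8⇒n6 (fail-walked)
[31] read 'd'  n6⇒n7
[32] read 'd'  n7⇒n8  emit P3@[30:32],P5@[31:32]
[33] read 'c'  n8⇒n6 (fail-walked)
[34] read 'b'  n6⇒n0 (fail-walked)
[35] read 'c'  n0⇒n6
[36] read 'd'  n6⇒n7
[37] read 'd'  n7⇒n8  emit P3@[35:37],P5@[36:37]
[38] read 'b'  n8⇒n5 (fail-walked)  emit P2@[37:38]
[39] read 'c'  n5⇒n6 (fail-walked)
[40] read 'd'  n6⇒n7

All matches (sorted): [[0,1],[4,1],[5,1],[7,0],[8,5],[9,2],[12,1],[13,4],[14,1],[15,1],[17,0],[24,1],[25,4],[29,3],[29,5],[32,3],[32,5],[37,3],[37,5],[38,2]]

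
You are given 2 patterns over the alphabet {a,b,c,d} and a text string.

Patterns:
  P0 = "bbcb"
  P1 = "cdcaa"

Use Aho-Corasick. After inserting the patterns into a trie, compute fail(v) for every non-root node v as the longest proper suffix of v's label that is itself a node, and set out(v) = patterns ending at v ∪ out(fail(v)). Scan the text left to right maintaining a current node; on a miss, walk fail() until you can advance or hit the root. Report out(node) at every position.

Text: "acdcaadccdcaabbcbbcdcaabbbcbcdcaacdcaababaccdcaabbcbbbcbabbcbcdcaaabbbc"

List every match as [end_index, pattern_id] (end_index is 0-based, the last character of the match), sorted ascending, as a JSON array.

Construct AC machine:
Trie nodes:
  n0 'ε': b→1 c→5
  n1 'b': b→2
  n2 'bb': c→3
  n3 'bbc': b→4
  n4 'bbcb': ·  [P0 ends]
  n5 'c': d→6
  n6 'cd': c→7
  n7 'cdc': a→8
  n8 'cdca': a→9
  n9 'cdcaa': ·  [P1 ends]

BFS fail/out derivation:
  n1('b'): parent n0 fail=0; on 'b' 0 → fail=0;  out ∅∪∅=∅
  n5('c'): parent n0 fail=0; on 'c' 0 → fail=0;  out ∅∪∅=∅
  n2('bb'): parent n1 fail=0; on 'b' 0 → fail=1;  out ∅∪∅=∅
  n6('cd'): parent n5 fail=0; on 'd' 0 → fail=0;  out ∅∪∅=∅
  n3('bbc'): parent n2 fail=1; on 'c' 1→0 → fail=5;  out ∅∪∅=∅
  n7('cdc'): parent n6 fail=0; on 'c' 0 → fail=5;  out ∅∪∅=∅
  n4('bbcb'): parent n3 fail=5; on 'b' 5→0 → fail=1;  out {0}∪∅={0}
  n8('cdca'): parent n7 fail=5; on 'a' 5→0 → fail=0;  out ∅∪∅=∅
  n9('cdcaa'): parent n8 fail=0; on 'a' 0 → fail=0;  out {1}∪∅={1}

Scan:
pos 0 'a': at 0
pos 1 'c': at 5
pos 2 'd': at 6
pos 3 'c': at 7
pos 4 'a': at 8
pos 5 'a': at 9  emit P1@[1:5]
pos 6 'd': at 0 (fail-walked)
pos 7 'c': at 5
pos 8 'c': at 5 (fail-walked)
pos 9 'd': at 6
pos 10 'c': at 7
pos 11 'a': at 8
pos 12 'a': at 9  emit P1@[8:12]
pos 13 'b': at 1 (fail-walked)
pos 14 'b': at 2
pos 15 'c': at 3
pos 16 'b': at 4  emit P0@[13:16]
pos 17 'b': at 2 (fail-walked)
pos 18 'c': at 3
pos 19 'd': at 6 (fail-walked)
pos 20 'c': at 7
pos 21 'a': at 8
pos 22 'a': at 9  emit P1@[18:22]
pos 23 'b': at 1 (fail-walked)
pos 24 'b': at 2
pos 25 'b': at 2 (fail-walked)
pos 26 'c': at 3
pos 27 'b': at 4  emit P0@[24:27]
pos 28 'c': at 5 (fail-walked)
pos 29 'd': at 6
pos 30 'c': at 7
pos 31 'a': at 8
pos 32 'a': at 9  emit P1@[28:32]
pos 33 'c': at 5 (fail-walked)
pos 34 'd': at 6
pos 35 'c': at 7
pos 36 'a': at 8
pos 37 'a': at 9  emit P1@[33:37]
pos 38 'b': at 1 (fail-walked)
pos 39 'a': at 0 (fail-walked)
pos 40 'b': at 1
pos 41 'a': at 0 (fail-walked)
pos 42 'c': at 5
pos 43 'c': at 5 (fail-walked)
pos 44 'd': at 6
pos 45 'c': at 7
pos 46 'a': at 8
pos 47 'a': at 9  emit P1@[43:47]
pos 48 'b': at 1 (fail-walked)
pos 49 'b': at 2
pos 50 'c': at 3
pos 51 'b': at 4  emit P0@[48:51]
pos 52 'b': at 2 (fail-walked)
pos 53 'b': at 2 (fail-walked)
pos 54 'c': at 3
pos 55 'b': at 4  emit P0@[52:55]
pos 56 'a': at 0 (fail-walked)
pos 57 'b': at 1
pos 58 'b': at 2
pos 59 'c': at 3
pos 60 'b': at 4  emit P0@[57:60]
pos 61 'c': at 5 (fail-walked)
pos 62 'd': at 6
pos 63 'c': at 7
pos 64 'a': at 8
pos 65 'a': at 9  emit P1@[61:65]
pos 66 'a': at 0 (fail-walked)
pos 67 'b': at 1
pos 68 'b': at 2
pos 69 'b': at 2 (fail-walked)
pos 70 'c': at 3

Result: [[5,1],[12,1],[16,0],[22,1],[27,0],[32,1],[37,1],[47,1],[51,0],[55,0],[60,0],[65,1]]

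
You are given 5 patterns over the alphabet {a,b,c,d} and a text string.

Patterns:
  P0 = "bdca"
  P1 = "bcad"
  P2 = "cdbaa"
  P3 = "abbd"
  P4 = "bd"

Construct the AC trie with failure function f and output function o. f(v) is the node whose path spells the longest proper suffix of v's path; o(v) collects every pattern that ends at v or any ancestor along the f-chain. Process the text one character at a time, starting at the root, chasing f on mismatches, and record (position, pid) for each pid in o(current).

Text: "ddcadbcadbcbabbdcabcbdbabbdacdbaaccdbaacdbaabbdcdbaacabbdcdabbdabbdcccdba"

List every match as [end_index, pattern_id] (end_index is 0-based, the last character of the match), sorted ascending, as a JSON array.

Construct AC machine:
Trie nodes:
  n0 'ε': a→13 b→1 c→8
  n1 'b': c→5 d→2
  n2 'bd': c→3  ←P4
  n3 'bdc': a→4
  n4 'bdca': ·  ←P0
  n5 'bc': a→6
  n6 'bca': d→7
  n7 'bcad': ·  ←P1
  n8 'c': d→9
  n9 'cd': b→10
  n10 'cdb': a→11
  n11 'cdba': a→12
  n12 'cdbaa': ·  ←P2
  n13 'a': b→14
  n14 'ab': b→15
  n15 'abb': d→16
  n16 'abbd': ·  ←P3

BFS fail/out derivation:
  n1('b'): parent n0 fail=0; on 'b' 0 → fail=0;  out ∅∪∅=∅
  n8('c'): parent n0 fail=0; on 'c' 0 → fail=0;  out ∅∪∅=∅
  n13('a'): parent n0 fail=0; on 'a' 0 → fail=0;  out ∅∪∅=∅
  n2('bd'): parent n1 fail=0; on 'd' 0 → fail=0;  out {4}∪∅={4}
  n5('bc'): parent n1 fail=0; on 'c' 0 → fail=8;  out ∅∪∅=∅
  n9('cd'): parent n8 fail=0; on 'd' 0 → fail=0;  out ∅∪∅=∅
  n14('ab'): parent n13 fail=0; on 'b' 0 → fail=1;  out ∅∪∅=∅
  n3('bdc'): parent n2 fail=0; on 'c' 0 → fail=8;  out ∅∪∅=∅
  n6('bca'): parent n5 fail=8; on 'a' 8→0 → fail=13;  out ∅∪∅=∅
  n10('cdb'): parent n9 fail=0; on 'b' 0 → fail=1;  out ∅∪∅=∅
  n15('abb'): parent n14 fail=1; on 'b' 1→0 → fail=1;  out ∅∪∅=∅
  n4('bdca'): parent n3 fail=8; on 'a' 8→0 → fail=13;  out {0}∪∅={0}
  n7('bcad'): parent n6 fail=13; on 'd' 13→0 → fail=0;  out {1}∪∅={1}
  n11('cdba'): parent n10 fail=1; on 'a' 1→0 → fail=13;  out ∅∪∅=∅
  n16('abbd'): parent n15 fail=1; on 'd' 1 → fail=2;  out {3}∪{4}={3,4}
  n12('cdbaa'): parent n11 fail=13; on 'a' 13→0 → fail=13;  out {2}∪∅={2}

Scan:
[0] read 'd'  n0⇒n0
[1] read 'd'  n0⇒n0
[2] read 'c'  n0⇒n8
[3] read 'a'  n8⇒n13 ·f
[4] read 'd'  n13⇒n0 ·f
[5] read 'b'  n0⇒n1
[6] read 'c'  n1⇒n5
[7] read 'a'  n5⇒n6
[8] read 'd'  n6⇒n7  emit P1@[5:8]
[9] read 'b'  n7⇒n1 ·f
[10] read 'c'  n1⇒n5
[11] read 'b'  n5⇒n1 ·f
[12] read 'a'  n1⇒n13 ·f
[13] read 'b'  n13⇒n14
[14] read 'b'  n14⇒n15
[15] read 'd'  n15⇒n16  emit P3@[12:15],P4@[14:15]
[16] read 'c'  n16⇒n3 ·f
[17] read 'a'  n3⇒n4  emit P0@[14:17]
[18] read 'b'  n4⇒n14 ·f
[19] read 'c'  n14⇒n5 ·f
[20] read 'b'  n5⇒n1 ·f
[21] read 'd'  n1⇒n2  emit P4@[20:21]
[22] read 'b'  n2⇒n1 ·f
[23] read 'a'  n1⇒n13 ·f
[24] read 'b'  n13⇒n14
[25] read 'b'  n14⇒n15
[26] read 'd'  n15⇒n16  emit P3@[23:26],P4@[25:26]
[27] read 'a'  n16⇒n13 ·f
[28] read 'c'  n13⇒n8 ·f
[29] read 'd'  n8⇒n9
[30] read 'b'  n9⇒n10
[31] read 'a'  n10⇒n11
[32] read 'a'  n11⇒n12  emit P2@[28:32]
[33] read 'c'  n12⇒n8 ·f
[34] read 'c'  n8⇒n8 ·f
[35] read 'd'  n8⇒n9
[36] read 'b'  n9⇒n10
[37] read 'a'  n10⇒n11
[38] read 'a'  n11⇒n12  emit P2@[34:38]
[39] read 'c'  n12⇒n8 ·f
[40] read 'd'  n8⇒n9
[41] read 'b'  n9⇒n10
[42] read 'a'  n10⇒n11
[43] read 'a'  n11⇒n12  emit P2@[39:43]
[44] read 'b'  n12⇒n14 ·f
[45] read 'b'  n14⇒n15
[46] read 'd'  n15⇒n16  emit P3@[43:46],P4@[45:46]
[47] read 'c'  n16⇒n3 ·f
[48] read 'd'  n3⇒n9 ·f
[49] read 'b'  n9⇒n10
[50] read 'a'  n10⇒n11
[51] read 'a'  n11⇒n12  emit P2@[47:51]
[52] read 'c'  n12⇒n8 ·f
[53] read 'a'  n8⇒n13 ·f
[54] read 'b'  n13⇒n14
[55] read 'b'  n14⇒n15
[56] read 'd'  n15⇒n16  emit P3@[53:56],P4@[55:56]
[57] read 'c'  n16⇒n3 ·f
[58] read 'd'  n3⇒n9 ·f
[59] read 'a'  n9⇒n13 ·f
[60] read 'b'  n13⇒n14
[61] read 'b'  n14⇒n15
[62] read 'd'  n15⇒n16  emit P3@[59:62],P4@[61:62]
[63] read 'a'  n16⇒n13 ·f
[64] read 'b'  n13⇒n14
[65] read 'b'  n14⇒n15
[66] read 'd'  n15⇒n16  emit P3@[63:66],P4@[65:66]
[67] read 'c'  n16⇒n3 ·f
[68] read 'c'  n3⇒n8 ·f
[69] read 'c'  n8⇒n8 ·f
[70] read 'd'  n8⇒n9
[71] read 'b'  n9⇒n10
[72] read 'a'  n10⇒n11

Result: [[8,1],[15,3],[15,4],[17,0],[21,4],[26,3],[26,4],[32,2],[38,2],[43,2],[46,3],[46,4],[51,2],[56,3],[56,4],[62,3],[62,4],[66,3],[66,4]]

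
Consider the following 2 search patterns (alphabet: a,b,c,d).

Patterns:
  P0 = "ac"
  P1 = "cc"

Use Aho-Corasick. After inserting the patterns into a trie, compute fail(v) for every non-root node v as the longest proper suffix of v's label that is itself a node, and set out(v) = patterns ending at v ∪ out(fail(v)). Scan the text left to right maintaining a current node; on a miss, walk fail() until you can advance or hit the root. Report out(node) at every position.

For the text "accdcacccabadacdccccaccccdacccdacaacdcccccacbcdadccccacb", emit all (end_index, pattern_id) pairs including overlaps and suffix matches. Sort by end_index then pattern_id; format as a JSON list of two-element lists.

Build:
Trie nodes:
  0='ε' goto a→1 c→3
  1='a' goto c→2
  2='ac' goto ·  ←P0
  3='c' goto c→4
  4='cc' goto ·  ←P1

Failure links (BFS by depth):
  fail(1) 'a': from fail(0)=0 chase 'a': 0 ⇒ 0;  out=∅∪out(0)=∅
  fail(3) 'c': from fail(0)=0 chase 'c': 0 ⇒ 0;  out=∅∪out(0)=∅
  fail(2) 'ac': from fail(1)=0 chase 'c': 0 ⇒ 3;  out={0}∪out(3)={0}
  fail(4) 'cc': from fail(3)=0 chase 'c': 0 ⇒ 3;  out={1}∪out(3)={1}

Scan:
i=0 'a': node 0→1
i=1 'c': node 1→2  ** P0@[0:1]
i=2 'c': node 2→4 ·f  ** P1@[1:2]
i=3 'd': node 4→0 ·f
i=4 'c': node 0→3
i=5 'a': node 3→1 ·f
i=6 'c': node 1→2  ** P0@[5:6]
i=7 'c': node 2→4 ·f  ** P1@[6:7]
i=8 'c': node 4→4 ·f  ** P1@[7:8]
i=9 'a': node 4→1 ·f
i=10 'b': node 1→0 ·f
i=11 'a': node 0→1
i=12 'd': node 1→0 ·f
i=13 'a': node 0→1
i=14 'c': node 1→2  ** P0@[13:14]
i=15 'd': node 2→0 ·f
i=16 'c': node 0→3
i=17 'c': node 3→4  ** P1@[16:17]
i=18 'c': node 4→4 ·f  ** P1@[17:18]
i=19 'c': node 4→4 ·f  ** P1@[18:19]
i=20 'a': node 4→1 ·f
i=21 'c': node 1→2  ** P0@[20:21]
i=22 'c': node 2→4 ·f  ** P1@[21:22]
i=23 'c': node 4→4 ·f  ** P1@[22:23]
i=24 'c': node 4→4 ·f  ** P1@[23:24]
i=25 'd': node 4→0 ·f
i=26 'a': node 0→1
i=27 'c': node 1→2  ** P0@[26:27]
i=28 'c': node 2→4 ·f  ** P1@[27:28]
i=29 'c': node 4→4 ·f  ** P1@[28:29]
i=30 'd': node 4→0 ·f
i=31 'a': node 0→1
i=32 'c': node 1→2  ** P0@[31:32]
i=33 'a': node 2→1 ·f
i=34 'a': node 1→1 ·f
i=35 'c': node 1→2  ** P0@[34:35]
i=36 'd': node 2→0 ·f
i=37 'c': node 0→3
i=38 'c': node 3→4  ** P1@[37:38]
i=39 'c': node 4→4 ·f  ** P1@[38:39]
i=40 'c': node 4→4 ·f  ** P1@[39:40]
i=41 'c': node 4→4 ·f  ** P1@[40:41]
i=42 'a': node 4→1 ·f
i=43 'c': node 1→2  ** P0@[42:43]
i=44 'b': node 2→0 ·f
i=45 'c': node 0→3
i=46 'd': node 3→0 ·f
i=47 'a': node 0→1
i=48 'd': node 1→0 ·f
i=49 'c': node 0→3
i=50 'c': node 3→4  ** P1@[49:50]
i=51 'c': node 4→4 ·f  ** P1@[50:51]
i=52 'c': node 4→4 ·f  ** P1@[51:52]
i=53 'a': node 4→1 ·f
i=54 'c': node 1→2  ** P0@[53:54]
i=55 'b': node 2→0 ·f

Matches: [[1,0],[2,1],[6,0],[7,1],[8,1],[14,0],[17,1],[18,1],[19,1],[21,0],[22,1],[23,1],[24,1],[27,0],[28,1],[29,1],[32,0],[35,0],[38,1],[39,1],[40,1],[41,1],[43,0],[50,1],[51,1],[52,1],[54,0]]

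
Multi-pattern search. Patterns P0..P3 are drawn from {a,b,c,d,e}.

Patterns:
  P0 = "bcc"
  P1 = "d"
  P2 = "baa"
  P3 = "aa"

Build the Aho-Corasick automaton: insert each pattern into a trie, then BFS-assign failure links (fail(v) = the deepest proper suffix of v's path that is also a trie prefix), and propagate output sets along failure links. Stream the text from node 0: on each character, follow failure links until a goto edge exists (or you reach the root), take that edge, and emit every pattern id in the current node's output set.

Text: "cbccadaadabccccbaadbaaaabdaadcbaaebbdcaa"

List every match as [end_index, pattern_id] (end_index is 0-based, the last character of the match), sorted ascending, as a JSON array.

Build:
Trie nodes:
  n0 'ε': a→7 b→1 d→4
  n1 'b': a→5 c→2
  n2 'bc': c→3
  n3 'bcc': ·  ←P0
  n4 'd': ·  ←P1
  n5 'ba': a→6
  n6 'baa': ·  ←P2
  n7 'a': a→8
  n8 'aa': ·  ←P3

Failure links (BFS by depth):
  n1('b'): parent n0 fail=0; on 'b' 0 → fail=0;  out ∅∪∅=∅
  n4('d'): parent n0 fail=0; on 'd' 0 → fail=0;  out {1}∪∅={1}
  n7('a'): parent n0 fail=0; on 'a' 0 → fail=0;  out ∅∪∅=∅
  n2('bc'): parent n1 fail=0; on 'c' 0 → fail=0;  out ∅∪∅=∅
  n5('ba'): parent n1 fail=0; on 'a' 0 → fail=7;  out ∅∪∅=∅
  n8('aa'): parent n7 fail=0; on 'a' 0 → fail=7;  out {3}∪∅={3}
  n3('bcc'): parent n2 fail=0; on 'c' 0 → fail=0;  out {0}∪∅={0}
  n6('baa'): parent n5 fail=7; on 'a' 7 → fail=8;  out {2}∪{3}={2,3}

Scan:
[0] read 'c'  n0⇒n0
[1] read 'b'  n0⇒n1
[2] read 'c'  n1⇒n2
[3] read 'c'  n2⇒n3  → match P0@[1:3]
[4] read 'a'  n3⇒n7 (via fail)
[5] read 'd'  n7⇒n4 (via fail)  → match P1@[5:5]
[6] read 'a'  n4⇒n7 (via fail)
[7] read 'a'  n7⇒n8  → match P3@[6:7]
[8] read 'd'  n8⇒n4 (via fail)  → match P1@[8:8]
[9] read 'a'  n4⇒n7 (via fail)
[10] read 'b'  n7⇒n1 (via fail)
[11] read 'c'  n1⇒n2
[12] read 'c'  n2⇒n3  → match P0@[10:12]
[13] read 'c'  n3⇒n0 (via fail)
[14] read 'c'  n0⇒n0
[15] read 'b'  n0⇒n1
[16] read 'a'  n1⇒n5
[17] read 'a'  n5⇒n6  → match P2@[15:17],P3@[16:17]
[18] read 'd'  n6⇒n4 (via fail)  → match P1@[18:18]
[19] read 'b'  n4⇒n1 (via fail)
[20] read 'a'  n1⇒n5
[21] read 'a'  n5⇒n6  → match P2@[19:21],P3@[20:21]
[22] read 'a'  n6⇒n8 (via fail)  → match P3@[21:22]
[23] read 'a'  n8⇒n8 (via fail)  → match P3@[22:23]
[24] read 'b'  n8⇒n1 (via fail)
[25] read 'd'  n1⇒n4 (via fail)  → match P1@[25:25]
[26] read 'a'  n4⇒n7 (via fail)
[27] read 'a'  n7⇒n8  → match P3@[26:27]
[28] read 'd'  n8⇒n4 (via fail)  → match P1@[28:28]
[29] read 'c'  n4⇒n0 (via fail)
[30] read 'b'  n0⇒n1
[31] read 'a'  n1⇒n5
[32] read 'a'  n5⇒n6  → match P2@[30:32],P3@[31:32]
[33] read 'e'  n6⇒n0 (via fail)
[34] read 'b'  n0⇒n1
[35] read 'b'  n1⇒n1 (via fail)
[36] read 'd'  n1⇒n4 (via fail)  → match P1@[36:36]
[37] read 'c'  n4⇒n0 (via fail)
[38] read 'a'  n0⇒n7
[39] read 'a'  n7⇒n8  → match P3@[38:39]

Matches: [[3,0],[5,1],[7,3],[8,1],[12,0],[17,2],[17,3],[18,1],[21,2],[21,3],[22,3],[23,3],[25,1],[27,3],[28,1],[32,2],[32,3],[36,1],[39,3]]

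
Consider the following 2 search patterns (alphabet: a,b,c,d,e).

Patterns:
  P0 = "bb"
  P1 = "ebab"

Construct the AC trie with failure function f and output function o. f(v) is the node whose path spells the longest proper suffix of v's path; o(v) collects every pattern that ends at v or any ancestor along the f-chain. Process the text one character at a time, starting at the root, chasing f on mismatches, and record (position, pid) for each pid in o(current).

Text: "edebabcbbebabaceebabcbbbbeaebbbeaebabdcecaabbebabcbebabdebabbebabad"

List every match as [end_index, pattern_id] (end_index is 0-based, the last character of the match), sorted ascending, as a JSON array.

Build:
Trie nodes:
  n0 'ε': b→1 e→3
  n1 'b': b→2
  n2 'bb': ·  [P0 ends]
  n3 'e': b→4
  n4 'eb': a→5
  n5 'eba': b→6
  n6 'ebab': ·  [P1 ends]

Failure links (BFS by depth):
  fail(1) 'b': from fail(0)=0 chase 'b': 0 ⇒ 0;  out=∅∪out(0)=∅
  fail(3) 'e': from fail(0)=0 chase 'e': 0 ⇒ 0;  out=∅∪out(0)=∅
  fail(2) 'bb': from fail(1)=0 chase 'b': 0 ⇒ 1;  out={0}∪out(1)={0}
  fail(4) 'eb': from fail(3)=0 chase 'b': 0 ⇒ 1;  out=∅∪out(1)=∅
  fail(5) 'eba': from fail(4)=1 chase 'a': 1→0 ⇒ 0;  out=∅∪out(0)=∅
  fail(6) 'ebab': from fail(5)=0 chase 'b': 0 ⇒ 1;  out={1}∪out(1)={1}

Run:
pos 0 'e': at 3
pos 1 'd': at 0 ·f
pos 2 'e': at 3
pos 3 'b': at 4
pos 4 'a': at 5
pos 5 'b': at 6  emit P1@[2:5]
pos 6 'c': at 0 ·f
pos 7 'b': at 1
pos 8 'b': at 2  emit P0@[7:8]
pos 9 'e': at 3 ·f
pos 10 'b': at 4
pos 11 'a': at 5
pos 12 'b': at 6  emit P1@[9:12]
pos 13 'a': at 0 ·f
pos 14 'c': at 0
pos 15 'e': at 3
pos 16 'e': at 3 ·f
pos 17 'b': at 4
pos 18 'a': at 5
pos 19 'b': at 6  emit P1@[16:19]
pos 20 'c': at 0 ·f
pos 21 'b': at 1
pos 22 'b': at 2  emit P0@[21:22]
pos 23 'b': at 2 ·f  emit P0@[22:23]
pos 24 'b': at 2 ·f  emit P0@[23:24]
pos 25 'e': at 3 ·f
pos 26 'a': at 0 ·f
pos 27 'e': at 3
pos 28 'b': at 4
pos 29 'b': at 2 ·f  emit P0@[28:29]
pos 30 'b': at 2 ·f  emit P0@[29:30]
pos 31 'e': at 3 ·f
pos 32 'a': at 0 ·f
pos 33 'e': at 3
pos 34 'b': at 4
pos 35 'a': at 5
pos 36 'b': at 6  emit P1@[33:36]
pos 37 'd': at 0 ·f
pos 38 'c': at 0
pos 39 'e': at 3
pos 40 'c': at 0 ·f
pos 41 'a': at 0
pos 42 'a': at 0
pos 43 'b': at 1
pos 44 'b': at 2  emit P0@[43:44]
pos 45 'e': at 3 ·f
pos 46 'b': at 4
pos 47 'a': at 5
pos 48 'b': at 6  emit P1@[45:48]
pos 49 'c': at 0 ·f
pos 50 'b': at 1
pos 51 'e': at 3 ·f
pos 52 'b': at 4
pos 53 'a': at 5
pos 54 'b': at 6  emit P1@[51:54]
pos 55 'd': at 0 ·f
pos 56 'e': at 3
pos 57 'b': at 4
pos 58 'a': at 5
pos 59 'b': at 6  emit P1@[56:59]
pos 60 'b': at 2 ·f  emit P0@[59:60]
pos 61 'e': at 3 ·f
pos 62 'b': at 4
pos 63 'a': at 5
pos 64 'b': at 6  emit P1@[61:64]
pos 65 'a': at 0 ·f
pos 66 'd': at 0

Result: [[5,1],[8,0],[12,1],[19,1],[22,0],[23,0],[24,0],[29,0],[30,0],[36,1],[44,0],[48,1],[54,1],[59,1],[60,0],[64,1]]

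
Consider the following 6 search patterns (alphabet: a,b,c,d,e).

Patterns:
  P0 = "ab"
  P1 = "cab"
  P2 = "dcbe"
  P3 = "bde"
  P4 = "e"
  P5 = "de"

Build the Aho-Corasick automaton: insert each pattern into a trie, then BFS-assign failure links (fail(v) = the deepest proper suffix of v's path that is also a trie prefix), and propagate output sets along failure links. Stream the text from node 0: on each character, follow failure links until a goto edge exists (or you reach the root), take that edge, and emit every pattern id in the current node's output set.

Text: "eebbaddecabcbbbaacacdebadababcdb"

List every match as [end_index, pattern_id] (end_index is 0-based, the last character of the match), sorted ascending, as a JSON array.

Construct AC machine:
Trie nodes:
  n0 'ε': a→1 b→10 c→3 d→6 e→13
  n1 'a': b→2
  n2 'ab': ·  [P0 ends]
  n3 'c': a→4
  n4 'ca': b→5
  n5 'cab': ·  [P1 ends]
  n6 'd': c→7 e→14
  n7 'dc': b→8
  n8 'dcb': e→9
  n9 'dcbe': ·  [P2 ends]
  n10 'b': d→11
  n11 'bd': e→12
  n12 'bde': ·  [P3 ends]
  n13 'e': ·  [P4 ends]
  n14 'de': ·  [P5 ends]

Failure links (BFS by depth):
  n1('a'): parent n0 fail=0; on 'a' 0 → fail=0;  out ∅∪∅=∅
  n3('c'): parent n0 fail=0; on 'c' 0 → fail=0;  out ∅∪∅=∅
  n6('d'): parent n0 fail=0; on 'd' 0 → fail=0;  out ∅∪∅=∅
  n10('b'): parent n0 fail=0; on 'b' 0 → fail=0;  out ∅∪∅=∅
  n13('e'): parent n0 fail=0; on 'e' 0 → fail=0;  out {4}∪∅={4}
  n2('ab'): parent n1 fail=0; on 'b' 0 → fail=10;  out {0}∪∅={0}
  n4('ca'): parent n3 fail=0; on 'a' 0 → fail=1;  out ∅∪∅=∅
  n7('dc'): parent n6 fail=0; on 'c' 0 → fail=3;  out ∅∪∅=∅
  n11('bd'): parent n10 fail=0; on 'd' 0 → fail=6;  out ∅∪∅=∅
  n14('de'): parent n6 fail=0; on 'e' 0 → fail=13;  out {5}∪{4}={4,5}
  n5('cab'): parent n4 fail=1; on 'b' 1 → fail=2;  out {1}∪{0}={0,1}
  n8('dcb'): parent n7 fail=3; on 'b' 3→0 → fail=10;  out ∅∪∅=∅
  n12('bde'): parent n11 fail=6; on 'e' 6 → fail=14;  out {3}∪{4,5}={3,4,5}
  n9('dcbe'): parent n8 fail=10; on 'e' 10→0 → fail=13;  out {2}∪{4}={2,4}

Scan:
[0] read 'e'  n0⇒n13  emit P4@[0:0]
[1] read 'e'  n13⇒n13 (via fail)  emit P4@[1:1]
[2] read 'b'  n13⇒n10 (via fail)
[3] read 'b'  n10⇒n10 (via fail)
[4] read 'a'  n10⇒n1 (via fail)
[5] read 'd'  n1⇒n6 (via fail)
[6] read 'd'  n6⇒n6 (via fail)
[7] read 'e'  n6⇒n14  emit P4@[7:7],P5@[6:7]
[8] read 'c'  n14⇒n3 (via fail)
[9] read 'a'  n3⇒n4
[10] read 'b'  n4⇒n5  emit P0@[9:10],P1@[8:10]
[11] read 'c'  n5⇒n3 (via fail)
[12] read 'b'  n3⇒n10 (via fail)
[13] read 'b'  n10⇒n10 (via fail)
[14] read 'b'  n10⇒n10 (via fail)
[15] read 'a'  n10⇒n1 (via fail)
[16] read 'a'  n1⇒n1 (via fail)
[17] read 'c'  n1⇒n3 (via fail)
[18] read 'a'  n3⇒n4
[19] read 'c'  n4⇒n3 (via fail)
[20] read 'd'  n3⇒n6 (via fail)
[21] read 'e'  n6⇒n14  emit P4@[21:21],P5@[20:21]
[22] read 'b'  n14⇒n10 (via fail)
[23] read 'a'  n10⇒n1 (via fail)
[24] read 'd'  n1⇒n6 (via fail)
[25] read 'a'  n6⇒n1 (via fail)
[26] read 'b'  n1⇒n2  emit P0@[25:26]
[27] read 'a'  n2⇒n1 (via fail)
[28] read 'b'  n1⇒n2  emit P0@[27:28]
[29] read 'c'  n2⇒n3 (via fail)
[30] read 'd'  n3⇒n6 (via fail)
[31] read 'b'  n6⇒n10 (via fail)

Matches: [[0,4],[1,4],[7,4],[7,5],[10,0],[10,1],[21,4],[21,5],[26,0],[28,0]]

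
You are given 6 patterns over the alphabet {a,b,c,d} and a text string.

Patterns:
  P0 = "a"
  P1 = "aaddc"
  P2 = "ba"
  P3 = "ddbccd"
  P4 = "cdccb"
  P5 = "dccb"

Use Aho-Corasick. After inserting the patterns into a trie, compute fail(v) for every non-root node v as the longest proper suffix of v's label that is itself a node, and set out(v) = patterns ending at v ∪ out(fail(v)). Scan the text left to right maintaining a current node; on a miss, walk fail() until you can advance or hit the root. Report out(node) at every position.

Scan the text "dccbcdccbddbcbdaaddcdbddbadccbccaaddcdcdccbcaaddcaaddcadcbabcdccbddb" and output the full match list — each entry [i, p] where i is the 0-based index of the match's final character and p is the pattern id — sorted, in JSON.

Construct AC machine:
Trie (insert patterns):
  0='ε' goto a→1 b→6 c→14 d→8
  1='a' goto a→2  [P0 ends]
  2='aa' goto d→3
  3='aad' goto d→4
  4='aadd' goto c→5
  5='aaddc' goto ·  [P1 ends]
  6='b' goto a→7
  7='ba' goto ·  [P2 ends]
  8='d' goto c→19 d→9
  9='dd' goto b→10
  10='ddb' goto c→11
  11='ddbc' goto c→12
  12='ddbcc' goto d→13
  13='ddbccd' goto ·  [P3 ends]
  14='c' goto d→15
  15='cd' goto c→16
  16='cdc' goto c→17
  17='cdcc' goto b→18
  18='cdccb' goto ·  [P4 ends]
  19='dc' goto c→20
  20='dcc' goto b→21
  21='dccb' goto ·  [P5 ends]

Failure links (BFS by depth):
  n1('a'): parent n0 fail=0; on 'a' 0 → fail=0;  out {0}∪∅={0}
  n6('b'): parent n0 fail=0; on 'b' 0 → fail=0;  out ∅∪∅=∅
  n8('d'): parent n0 fail=0; on 'd' 0 → fail=0;  out ∅∪∅=∅
  n14('c'): parent n0 fail=0; on 'c' 0 → fail=0;  out ∅∪∅=∅
  n2('aa'): parent n1 fail=0; on 'a' 0 → fail=1;  out ∅∪{0}={0}
  n7('ba'): parent n6 fail=0; on 'a' 0 → fail=1;  out {2}∪{0}={0,2}
  n9('dd'): parent n8 fail=0; on 'd' 0 → fail=8;  out ∅∪∅=∅
  n15('cd'): parent n14 fail=0; on 'd' 0 → fail=8;  out ∅∪∅=∅
  n19('dc'): parent n8 fail=0; on 'c' 0 → fail=14;  out ∅∪∅=∅
  n3('aad'): parent n2 fail=1; on 'd' 1→0 → fail=8;  out ∅∪∅=∅
  n10('ddb'): parent n9 fail=8; on 'b' 8→0 → fail=6;  out ∅∪∅=∅
  n16('cdc'): parent n15 fail=8; on 'c' 8 → fail=19;  out ∅∪∅=∅
  n20('dcc'): parent n19 fail=14; on 'c' 14→0 → fail=14;  out ∅∪∅=∅
  n4('aadd'): parent n3 fail=8; on 'd' 8 → fail=9;  out ∅∪∅=∅
  n11('ddbc'): parent n10 fail=6; on 'c' 6→0 → fail=14;  out ∅∪∅=∅
  n17('cdcc'): parent n16 fail=19; on 'c' 19 → fail=20;  out ∅∪∅=∅
  n21('dccb'): parent n20 fail=14; on 'b' 14→0 → fail=6;  out {5}∪∅={5}
  n5('aaddc'): parent n4 fail=9; on 'c' 9→8 → fail=19;  out {1}∪∅={1}
  n12('ddbcc'): parent n11 fail=14; on 'c' 14→0 → fail=14;  out ∅∪∅=∅
  n18('cdccb'): parent n17 fail=20; on 'b' 20 → fail=21;  out {4}∪{5}={4,5}
  n13('ddbccd'): parent n12 fail=14; on 'd' 14 → fail=15;  out {3}∪∅={3}

Text stream:
i=0 'd': node 0→8
i=1 'c': node 8→19
i=2 'c': node 19→20
i=3 'b': node 20→21  ** P5@[0:3]
i=4 'c': node 21→14 (fail-walked)
i=5 'd': node 14→15
i=6 'c': node 15→16
i=7 'c': node 16→17
i=8 'b': node 17→18  ** P4@[4:8],P5@[5:8]
i=9 'd': node 18→8 (fail-walked)
i=10 'd': node 8→9
i=11 'b': node 9→10
i=12 'c': node 10→11
i=13 'b': node 11→6 (fail-walked)
i=14 'd': node 6→8 (fail-walked)
i=15 'a': node 8→1 (fail-walked)  ** P0@[15:15]
i=16 'a': node 1→2  ** P0@[16:16]
i=17 'd': node 2→3
i=18 'd': node 3→4
i=19 'c': node 4→5  ** P1@[15:19]
i=20 'd': node 5→15 (fail-walked)
i=21 'b': node 15→6 (fail-walked)
i=22 'd': node 6→8 (fail-walked)
i=23 'd': node 8→9
i=24 'b': node 9→10
i=25 'a': node 10→7 (fail-walked)  ** P0@[25:25],P2@[24:25]
i=26 'd': node 7→8 (fail-walked)
i=27 'c': node 8→19
i=28 'c': node 19→20
i=29 'b': node 20→21  ** P5@[26:29]
i=30 'c': node 21→14 (fail-walked)
i=31 'c': node 14→14 (fail-walked)
i=32 'a': node 14→1 (fail-walked)  ** P0@[32:32]
i=33 'a': node 1→2  ** P0@[33:33]
i=34 'd': node 2→3
i=35 'd': node 3→4
i=36 'c': node 4→5  ** P1@[32:36]
i=37 'd': node 5→15 (fail-walked)
i=38 'c': node 15→16
i=39 'd': node 16→15 (fail-walked)
i=40 'c': node 15→16
i=41 'c': node 16→17
i=42 'b': node 17→18  ** P4@[38:42],P5@[39:42]
i=43 'c': node 18→14 (fail-walked)
i=44 'a': node 14→1 (fail-walked)  ** P0@[44:44]
i=45 'a': node 1→2  ** P0@[45:45]
i=46 'd': node 2→3
i=47 'd': node 3→4
i=48 'c': node 4→5  ** P1@[44:48]
i=49 'a': node 5→1 (fail-walked)  ** P0@[49:49]
i=50 'a': node 1→2  ** P0@[50:50]
i=51 'd': node 2→3
i=52 'd': node 3→4
i=53 'c': node 4→5  ** P1@[49:53]
i=54 'a': node 5→1 (fail-walked)  ** P0@[54:54]
i=55 'd': node 1→8 (fail-walked)
i=56 'c': node 8→19
i=57 'b': node 19→6 (fail-walked)
i=58 'a': node 6→7  ** P0@[58:58],P2@[57:58]
i=59 'b': node 7→6 (fail-walked)
i=60 'c': node 6→14 (fail-walked)
i=61 'd': node 14→15
i=62 'c': node 15→16
i=63 'c': node 16→17
i=64 'b': node 17→18  ** P4@[60:64],P5@[61:64]
i=65 'd': node 18→8 (fail-walked)
i=66 'd': node 8→9
i=67 'b': node 9→10

All matches (sorted): [[3,5],[8,4],[8,5],[15,0],[16,0],[19,1],[25,0],[25,2],[29,5],[32,0],[33,0],[36,1],[42,4],[42,5],[44,0],[45,0],[48,1],[49,0],[50,0],[53,1],[54,0],[58,0],[58,2],[64,4],[64,5]]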